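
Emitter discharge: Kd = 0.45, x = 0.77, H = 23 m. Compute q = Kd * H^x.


q = Kd * H^x = 0.45 * 23^0.77 = 0.45 * 11.182282

5.0320 L/h


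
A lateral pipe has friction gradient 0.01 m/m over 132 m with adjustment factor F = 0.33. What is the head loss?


hf = J * L * F = 0.01 * 132 * 0.33 = 0.4356 m

0.4356 m


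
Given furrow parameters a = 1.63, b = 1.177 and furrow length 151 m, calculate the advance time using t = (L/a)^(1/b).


t = (L/a)^(1/b)
t = (151/1.63)^(1/1.177)
t = 92.638037^(1/1.177)

46.8834 min


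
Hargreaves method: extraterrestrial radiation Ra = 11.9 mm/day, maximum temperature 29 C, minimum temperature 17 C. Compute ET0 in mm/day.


Tmean = (Tmax + Tmin)/2 = (29 + 17)/2 = 23.0
ET0 = 0.0023 * 11.9 * (23.0 + 17.8) * sqrt(29 - 17)
ET0 = 0.0023 * 11.9 * 40.8 * 3.464102

3.8683 mm/day


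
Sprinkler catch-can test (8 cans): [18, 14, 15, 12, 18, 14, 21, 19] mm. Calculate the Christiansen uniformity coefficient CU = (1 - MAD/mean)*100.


mean = 16.375000 mm
MAD = 2.625000 mm
CU = (1 - 2.625000/16.375000)*100

83.9695 %


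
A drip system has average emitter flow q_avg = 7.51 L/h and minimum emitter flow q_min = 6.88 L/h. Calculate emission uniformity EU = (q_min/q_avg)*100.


EU = (q_min/q_avg)*100 = (6.88/7.51)*100 = 91.6112%

91.6112 %


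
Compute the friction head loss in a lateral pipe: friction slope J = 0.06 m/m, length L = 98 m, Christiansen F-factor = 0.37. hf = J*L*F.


hf = J * L * F = 0.06 * 98 * 0.37 = 2.1756 m

2.1756 m


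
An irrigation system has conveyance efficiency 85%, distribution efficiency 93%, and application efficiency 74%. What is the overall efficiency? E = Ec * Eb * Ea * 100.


Ec = 0.85, Eb = 0.93, Ea = 0.74
E = 0.85 * 0.93 * 0.74 * 100 = 58.4970%

58.4970 %


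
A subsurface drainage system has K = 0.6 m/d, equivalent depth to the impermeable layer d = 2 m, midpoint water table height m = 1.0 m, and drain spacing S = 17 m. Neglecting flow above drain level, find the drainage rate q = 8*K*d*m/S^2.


q = 8*K*d*m/S^2
q = 8*0.6*2*1.0/17^2
q = 9.6000 / 289

0.0332 m/d


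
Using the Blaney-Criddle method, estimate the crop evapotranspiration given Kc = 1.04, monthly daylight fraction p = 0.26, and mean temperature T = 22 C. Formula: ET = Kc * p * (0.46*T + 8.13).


ET = Kc * p * (0.46*T + 8.13)
ET = 1.04 * 0.26 * (0.46*22 + 8.13)
ET = 1.04 * 0.26 * 18.2500

4.9348 mm/day


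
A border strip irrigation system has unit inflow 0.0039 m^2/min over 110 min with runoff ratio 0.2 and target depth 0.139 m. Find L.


L = q*t/((1+r)*Z)
L = 0.0039*110/((1+0.2)*0.139)
L = 0.429/0.1668

2.5719 m


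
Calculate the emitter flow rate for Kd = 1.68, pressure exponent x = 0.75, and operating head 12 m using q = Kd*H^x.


q = Kd * H^x = 1.68 * 12^0.75 = 1.68 * 6.447420

10.8317 L/h


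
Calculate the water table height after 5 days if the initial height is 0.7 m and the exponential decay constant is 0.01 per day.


m = m0 * exp(-k*t)
m = 0.7 * exp(-0.01 * 5)
m = 0.7 * exp(-0.0500)

0.6659 m


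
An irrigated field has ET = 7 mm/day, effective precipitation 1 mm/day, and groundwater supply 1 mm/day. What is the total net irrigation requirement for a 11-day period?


Daily deficit = ET - Pe - GW = 7 - 1 - 1 = 5 mm/day
NIR = 5 * 11 = 55 mm

55.0000 mm


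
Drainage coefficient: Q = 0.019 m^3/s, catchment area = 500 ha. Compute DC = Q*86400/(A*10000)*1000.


DC = Q * 86400 / (A * 10000) * 1000
DC = 0.019 * 86400 / (500 * 10000) * 1000
DC = 1641600.0000 / 5000000

0.3283 mm/day


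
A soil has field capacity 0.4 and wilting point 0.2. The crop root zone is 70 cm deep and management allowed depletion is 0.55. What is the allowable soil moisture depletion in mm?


SMD = (FC - PWP) * d * MAD * 10
SMD = (0.4 - 0.2) * 70 * 0.55 * 10
SMD = 0.2000 * 70 * 0.55 * 10

77.0000 mm


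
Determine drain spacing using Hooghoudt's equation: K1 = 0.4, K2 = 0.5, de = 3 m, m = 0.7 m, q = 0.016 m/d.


S^2 = 8*K2*de*m/q + 4*K1*m^2/q
S^2 = 8*0.5*3*0.7/0.016 + 4*0.4*0.7^2/0.016
S = sqrt(574.0000)

23.9583 m


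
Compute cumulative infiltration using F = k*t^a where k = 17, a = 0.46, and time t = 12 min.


F = k * t^a = 17 * 12^0.46
F = 17 * 3.136342

53.3178 mm


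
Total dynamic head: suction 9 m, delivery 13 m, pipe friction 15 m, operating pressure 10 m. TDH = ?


TDH = Hs + Hd + hf + Hp = 9 + 13 + 15 + 10 = 47

47 m


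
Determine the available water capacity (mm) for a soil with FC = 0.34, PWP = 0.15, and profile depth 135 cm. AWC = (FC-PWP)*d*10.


AWC = (FC - PWP) * d * 10
AWC = (0.34 - 0.15) * 135 * 10
AWC = 0.1900 * 135 * 10

256.5000 mm


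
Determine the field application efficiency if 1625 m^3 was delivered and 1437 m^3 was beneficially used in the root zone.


Ea = V_root / V_field * 100 = 1437 / 1625 * 100 = 88.4308%

88.4308 %


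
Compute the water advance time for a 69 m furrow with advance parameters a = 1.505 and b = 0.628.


t = (L/a)^(1/b)
t = (69/1.505)^(1/0.628)
t = 45.847176^(1/0.628)

441.9796 min


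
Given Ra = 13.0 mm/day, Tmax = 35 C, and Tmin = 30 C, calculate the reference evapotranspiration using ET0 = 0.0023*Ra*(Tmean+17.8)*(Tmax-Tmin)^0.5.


Tmean = (Tmax + Tmin)/2 = (35 + 30)/2 = 32.5
ET0 = 0.0023 * 13.0 * (32.5 + 17.8) * sqrt(35 - 30)
ET0 = 0.0023 * 13.0 * 50.3 * 2.236068

3.3630 mm/day


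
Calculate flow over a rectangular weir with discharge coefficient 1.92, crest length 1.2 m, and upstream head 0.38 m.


Q = C * L * H^(3/2) = 1.92 * 1.2 * 0.38^1.5 = 1.92 * 1.2 * 0.234248

0.5397 m^3/s


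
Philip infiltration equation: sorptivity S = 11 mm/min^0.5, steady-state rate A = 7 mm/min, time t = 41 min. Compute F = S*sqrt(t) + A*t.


F = S*sqrt(t) + A*t
F = 11*sqrt(41) + 7*41
F = 11*6.403124 + 287

357.4344 mm


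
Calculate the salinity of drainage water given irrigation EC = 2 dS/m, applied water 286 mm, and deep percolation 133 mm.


EC_dw = EC_iw * D_iw / D_dw
EC_dw = 2 * 286 / 133
EC_dw = 572 / 133

4.3008 dS/m


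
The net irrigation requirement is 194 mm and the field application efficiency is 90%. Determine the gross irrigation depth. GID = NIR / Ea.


Ea = 90% = 0.9
GID = NIR / Ea = 194 / 0.9 = 215.5556 mm

215.5556 mm


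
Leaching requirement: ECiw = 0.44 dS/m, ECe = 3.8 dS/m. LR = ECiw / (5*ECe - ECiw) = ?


LR = ECiw / (5*ECe - ECiw)
LR = 0.44 / (5*3.8 - 0.44)
LR = 0.44 / 18.5600

0.0237


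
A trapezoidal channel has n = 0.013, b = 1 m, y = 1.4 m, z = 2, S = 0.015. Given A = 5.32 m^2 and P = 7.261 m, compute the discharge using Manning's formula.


R = A/P = 5.32/7.261 = 0.732681
Q = (1/0.013) * 5.32 * 0.732681^(2/3) * 0.015^0.5

40.7340 m^3/s


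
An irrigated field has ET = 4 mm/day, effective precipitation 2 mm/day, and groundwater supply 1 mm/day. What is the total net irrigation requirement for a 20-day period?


Daily deficit = ET - Pe - GW = 4 - 2 - 1 = 1 mm/day
NIR = 1 * 20 = 20 mm

20.0000 mm


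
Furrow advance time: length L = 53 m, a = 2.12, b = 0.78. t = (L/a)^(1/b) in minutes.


t = (L/a)^(1/b)
t = (53/2.12)^(1/0.78)
t = 25.000000^(1/0.78)

61.9770 min


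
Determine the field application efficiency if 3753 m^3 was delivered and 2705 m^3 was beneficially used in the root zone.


Ea = V_root / V_field * 100 = 2705 / 3753 * 100 = 72.0757%

72.0757 %


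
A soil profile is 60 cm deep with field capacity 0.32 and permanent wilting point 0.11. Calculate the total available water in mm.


AWC = (FC - PWP) * d * 10
AWC = (0.32 - 0.11) * 60 * 10
AWC = 0.2100 * 60 * 10

126.0000 mm


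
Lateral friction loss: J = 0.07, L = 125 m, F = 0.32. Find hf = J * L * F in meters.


hf = J * L * F = 0.07 * 125 * 0.32 = 2.8000 m

2.8000 m


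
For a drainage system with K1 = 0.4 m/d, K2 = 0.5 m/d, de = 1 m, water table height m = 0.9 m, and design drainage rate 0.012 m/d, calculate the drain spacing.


S^2 = 8*K2*de*m/q + 4*K1*m^2/q
S^2 = 8*0.5*1*0.9/0.012 + 4*0.4*0.9^2/0.012
S = sqrt(408.0000)

20.1990 m


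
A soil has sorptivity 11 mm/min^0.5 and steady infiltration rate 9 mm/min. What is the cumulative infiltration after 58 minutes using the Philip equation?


F = S*sqrt(t) + A*t
F = 11*sqrt(58) + 9*58
F = 11*7.615773 + 522

605.7735 mm


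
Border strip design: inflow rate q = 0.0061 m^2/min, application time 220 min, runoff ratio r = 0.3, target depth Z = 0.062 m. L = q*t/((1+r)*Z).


L = q*t/((1+r)*Z)
L = 0.0061*220/((1+0.3)*0.062)
L = 1.342/0.0806

16.6501 m


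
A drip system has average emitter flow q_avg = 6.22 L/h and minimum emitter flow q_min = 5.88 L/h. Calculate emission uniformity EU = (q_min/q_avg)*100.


EU = (q_min/q_avg)*100 = (5.88/6.22)*100 = 94.5338%

94.5338 %


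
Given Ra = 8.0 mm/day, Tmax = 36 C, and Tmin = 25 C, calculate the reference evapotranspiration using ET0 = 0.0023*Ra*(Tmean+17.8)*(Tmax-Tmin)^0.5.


Tmean = (Tmax + Tmin)/2 = (36 + 25)/2 = 30.5
ET0 = 0.0023 * 8.0 * (30.5 + 17.8) * sqrt(36 - 25)
ET0 = 0.0023 * 8.0 * 48.3 * 3.316625

2.9476 mm/day


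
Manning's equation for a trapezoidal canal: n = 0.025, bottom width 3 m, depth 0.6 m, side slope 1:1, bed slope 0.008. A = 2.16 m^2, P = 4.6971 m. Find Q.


R = A/P = 2.16/4.6971 = 0.459858
Q = (1/0.025) * 2.16 * 0.459858^(2/3) * 0.008^0.5

4.6041 m^3/s


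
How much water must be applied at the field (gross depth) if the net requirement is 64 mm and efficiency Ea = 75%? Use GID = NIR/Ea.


Ea = 75% = 0.75
GID = NIR / Ea = 64 / 0.75 = 85.3333 mm

85.3333 mm


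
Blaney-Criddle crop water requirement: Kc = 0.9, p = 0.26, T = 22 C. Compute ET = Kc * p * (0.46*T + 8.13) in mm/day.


ET = Kc * p * (0.46*T + 8.13)
ET = 0.9 * 0.26 * (0.46*22 + 8.13)
ET = 0.9 * 0.26 * 18.2500

4.2705 mm/day


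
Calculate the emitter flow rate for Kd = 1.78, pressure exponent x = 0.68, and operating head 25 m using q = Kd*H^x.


q = Kd * H^x = 1.78 * 25^0.68 = 1.78 * 8.924815

15.8862 L/h


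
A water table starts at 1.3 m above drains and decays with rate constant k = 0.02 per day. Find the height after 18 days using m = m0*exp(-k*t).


m = m0 * exp(-k*t)
m = 1.3 * exp(-0.02 * 18)
m = 1.3 * exp(-0.3600)

0.9070 m


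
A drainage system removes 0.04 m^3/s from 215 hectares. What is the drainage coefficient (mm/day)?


DC = Q * 86400 / (A * 10000) * 1000
DC = 0.04 * 86400 / (215 * 10000) * 1000
DC = 3456000.0000 / 2150000

1.6074 mm/day


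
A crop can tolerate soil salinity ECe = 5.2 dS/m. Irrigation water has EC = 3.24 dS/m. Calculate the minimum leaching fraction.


LR = ECiw / (5*ECe - ECiw)
LR = 3.24 / (5*5.2 - 3.24)
LR = 3.24 / 22.7600

0.1424


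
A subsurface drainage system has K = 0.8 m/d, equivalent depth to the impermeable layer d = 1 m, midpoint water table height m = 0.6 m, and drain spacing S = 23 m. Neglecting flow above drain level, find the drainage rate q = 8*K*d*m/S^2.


q = 8*K*d*m/S^2
q = 8*0.8*1*0.6/23^2
q = 3.8400 / 529

0.0073 m/d


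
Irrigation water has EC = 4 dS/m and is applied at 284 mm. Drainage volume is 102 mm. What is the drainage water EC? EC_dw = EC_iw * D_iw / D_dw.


EC_dw = EC_iw * D_iw / D_dw
EC_dw = 4 * 284 / 102
EC_dw = 1136 / 102

11.1373 dS/m


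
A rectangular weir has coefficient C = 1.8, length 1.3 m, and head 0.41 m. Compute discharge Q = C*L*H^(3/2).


Q = C * L * H^(3/2) = 1.8 * 1.3 * 0.41^1.5 = 1.8 * 1.3 * 0.262528

0.6143 m^3/s


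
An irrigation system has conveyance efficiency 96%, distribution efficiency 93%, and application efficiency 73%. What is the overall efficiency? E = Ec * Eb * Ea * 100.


Ec = 0.96, Eb = 0.93, Ea = 0.73
E = 0.96 * 0.93 * 0.73 * 100 = 65.1744%

65.1744 %


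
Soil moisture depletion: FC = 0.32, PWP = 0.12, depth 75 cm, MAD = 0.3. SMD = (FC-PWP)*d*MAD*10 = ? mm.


SMD = (FC - PWP) * d * MAD * 10
SMD = (0.32 - 0.12) * 75 * 0.3 * 10
SMD = 0.2000 * 75 * 0.3 * 10

45.0000 mm


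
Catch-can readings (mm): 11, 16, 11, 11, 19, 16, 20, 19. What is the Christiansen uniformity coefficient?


mean = 15.375000 mm
MAD = 3.281250 mm
CU = (1 - 3.281250/15.375000)*100

78.6585 %


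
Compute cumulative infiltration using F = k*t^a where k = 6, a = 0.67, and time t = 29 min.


F = k * t^a = 6 * 29^0.67
F = 6 * 9.545675

57.2740 mm


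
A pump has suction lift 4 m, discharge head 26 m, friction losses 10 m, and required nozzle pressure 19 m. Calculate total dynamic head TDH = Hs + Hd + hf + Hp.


TDH = Hs + Hd + hf + Hp = 4 + 26 + 10 + 19 = 59

59 m


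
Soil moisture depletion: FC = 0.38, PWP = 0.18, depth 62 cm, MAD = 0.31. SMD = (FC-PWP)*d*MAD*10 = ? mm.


SMD = (FC - PWP) * d * MAD * 10
SMD = (0.38 - 0.18) * 62 * 0.31 * 10
SMD = 0.2000 * 62 * 0.31 * 10

38.4400 mm


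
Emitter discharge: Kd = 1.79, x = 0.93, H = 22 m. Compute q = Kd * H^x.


q = Kd * H^x = 1.79 * 22^0.93 = 1.79 * 17.719567

31.7180 L/h


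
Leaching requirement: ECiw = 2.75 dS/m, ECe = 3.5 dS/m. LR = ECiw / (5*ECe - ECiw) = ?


LR = ECiw / (5*ECe - ECiw)
LR = 2.75 / (5*3.5 - 2.75)
LR = 2.75 / 14.7500

0.1864


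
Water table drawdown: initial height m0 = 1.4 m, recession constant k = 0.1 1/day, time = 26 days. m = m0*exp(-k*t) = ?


m = m0 * exp(-k*t)
m = 1.4 * exp(-0.1 * 26)
m = 1.4 * exp(-2.6000)

0.1040 m


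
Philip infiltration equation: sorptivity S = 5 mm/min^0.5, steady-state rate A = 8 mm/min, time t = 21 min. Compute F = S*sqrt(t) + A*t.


F = S*sqrt(t) + A*t
F = 5*sqrt(21) + 8*21
F = 5*4.582576 + 168

190.9129 mm


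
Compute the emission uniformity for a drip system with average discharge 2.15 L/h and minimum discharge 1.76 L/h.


EU = (q_min/q_avg)*100 = (1.76/2.15)*100 = 81.8605%

81.8605 %


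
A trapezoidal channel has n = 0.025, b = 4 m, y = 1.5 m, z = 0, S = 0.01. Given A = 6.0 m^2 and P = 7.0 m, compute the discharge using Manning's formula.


R = A/P = 6.0/7.0 = 0.857143
Q = (1/0.025) * 6.0 * 0.857143^(2/3) * 0.01^0.5

21.6561 m^3/s


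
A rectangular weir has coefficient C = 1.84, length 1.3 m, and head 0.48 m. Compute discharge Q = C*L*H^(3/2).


Q = C * L * H^(3/2) = 1.84 * 1.3 * 0.48^1.5 = 1.84 * 1.3 * 0.332554

0.7955 m^3/s


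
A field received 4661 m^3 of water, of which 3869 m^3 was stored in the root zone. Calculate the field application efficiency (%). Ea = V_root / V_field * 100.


Ea = V_root / V_field * 100 = 3869 / 4661 * 100 = 83.0079%

83.0079 %


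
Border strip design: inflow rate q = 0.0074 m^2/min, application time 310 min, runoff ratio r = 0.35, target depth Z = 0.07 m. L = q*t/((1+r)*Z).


L = q*t/((1+r)*Z)
L = 0.0074*310/((1+0.35)*0.07)
L = 2.294/0.0945

24.2751 m


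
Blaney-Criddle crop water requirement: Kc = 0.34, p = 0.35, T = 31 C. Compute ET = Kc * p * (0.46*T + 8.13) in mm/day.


ET = Kc * p * (0.46*T + 8.13)
ET = 0.34 * 0.35 * (0.46*31 + 8.13)
ET = 0.34 * 0.35 * 22.3900

2.6644 mm/day


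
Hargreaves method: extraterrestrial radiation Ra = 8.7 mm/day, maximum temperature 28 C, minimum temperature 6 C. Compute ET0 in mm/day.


Tmean = (Tmax + Tmin)/2 = (28 + 6)/2 = 17.0
ET0 = 0.0023 * 8.7 * (17.0 + 17.8) * sqrt(28 - 6)
ET0 = 0.0023 * 8.7 * 34.8 * 4.690416

3.2662 mm/day


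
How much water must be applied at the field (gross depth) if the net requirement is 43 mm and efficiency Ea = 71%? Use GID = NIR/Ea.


Ea = 71% = 0.71
GID = NIR / Ea = 43 / 0.71 = 60.5634 mm

60.5634 mm


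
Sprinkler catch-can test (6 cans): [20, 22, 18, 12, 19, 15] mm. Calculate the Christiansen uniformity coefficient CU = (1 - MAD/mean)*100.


mean = 17.666667 mm
MAD = 2.777778 mm
CU = (1 - 2.777778/17.666667)*100

84.2767 %


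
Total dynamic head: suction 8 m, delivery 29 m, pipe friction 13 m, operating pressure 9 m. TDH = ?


TDH = Hs + Hd + hf + Hp = 8 + 29 + 13 + 9 = 59

59 m


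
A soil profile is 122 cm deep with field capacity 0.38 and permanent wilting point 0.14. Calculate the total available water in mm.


AWC = (FC - PWP) * d * 10
AWC = (0.38 - 0.14) * 122 * 10
AWC = 0.2400 * 122 * 10

292.8000 mm


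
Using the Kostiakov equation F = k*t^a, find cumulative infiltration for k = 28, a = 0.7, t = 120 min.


F = k * t^a = 28 * 120^0.7
F = 28 * 28.538219

799.0701 mm


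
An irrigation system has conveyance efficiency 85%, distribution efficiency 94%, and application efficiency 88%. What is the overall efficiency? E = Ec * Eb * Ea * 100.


Ec = 0.85, Eb = 0.94, Ea = 0.88
E = 0.85 * 0.94 * 0.88 * 100 = 70.3120%

70.3120 %


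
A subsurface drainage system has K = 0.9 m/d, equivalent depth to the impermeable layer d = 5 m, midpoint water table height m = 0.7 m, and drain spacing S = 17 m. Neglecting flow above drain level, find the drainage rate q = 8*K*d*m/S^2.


q = 8*K*d*m/S^2
q = 8*0.9*5*0.7/17^2
q = 25.2000 / 289

0.0872 m/d


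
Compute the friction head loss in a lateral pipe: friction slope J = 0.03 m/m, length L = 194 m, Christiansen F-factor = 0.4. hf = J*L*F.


hf = J * L * F = 0.03 * 194 * 0.4 = 2.3280 m

2.3280 m


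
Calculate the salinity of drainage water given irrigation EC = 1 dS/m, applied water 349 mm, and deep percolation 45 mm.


EC_dw = EC_iw * D_iw / D_dw
EC_dw = 1 * 349 / 45
EC_dw = 349 / 45

7.7556 dS/m


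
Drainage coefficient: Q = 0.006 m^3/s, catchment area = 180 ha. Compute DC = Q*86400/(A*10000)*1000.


DC = Q * 86400 / (A * 10000) * 1000
DC = 0.006 * 86400 / (180 * 10000) * 1000
DC = 518400.0000 / 1800000

0.2880 mm/day


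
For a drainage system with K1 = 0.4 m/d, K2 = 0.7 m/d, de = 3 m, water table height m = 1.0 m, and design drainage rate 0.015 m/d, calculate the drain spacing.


S^2 = 8*K2*de*m/q + 4*K1*m^2/q
S^2 = 8*0.7*3*1.0/0.015 + 4*0.4*1.0^2/0.015
S = sqrt(1226.6667)

35.0238 m


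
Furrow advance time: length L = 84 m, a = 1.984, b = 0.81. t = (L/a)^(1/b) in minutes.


t = (L/a)^(1/b)
t = (84/1.984)^(1/0.81)
t = 42.338710^(1/0.81)

101.9338 min


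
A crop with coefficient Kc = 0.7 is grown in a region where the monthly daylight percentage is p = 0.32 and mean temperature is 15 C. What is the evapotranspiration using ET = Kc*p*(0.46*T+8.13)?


ET = Kc * p * (0.46*T + 8.13)
ET = 0.7 * 0.32 * (0.46*15 + 8.13)
ET = 0.7 * 0.32 * 15.0300

3.3667 mm/day


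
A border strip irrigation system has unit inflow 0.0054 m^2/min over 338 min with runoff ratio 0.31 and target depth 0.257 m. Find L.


L = q*t/((1+r)*Z)
L = 0.0054*338/((1+0.31)*0.257)
L = 1.8252/0.33667

5.4213 m


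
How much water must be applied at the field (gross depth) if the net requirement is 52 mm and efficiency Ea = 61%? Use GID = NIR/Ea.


Ea = 61% = 0.61
GID = NIR / Ea = 52 / 0.61 = 85.2459 mm

85.2459 mm


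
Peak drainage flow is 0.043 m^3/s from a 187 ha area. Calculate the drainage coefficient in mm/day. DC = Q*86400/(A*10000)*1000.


DC = Q * 86400 / (A * 10000) * 1000
DC = 0.043 * 86400 / (187 * 10000) * 1000
DC = 3715200.0000 / 1870000

1.9867 mm/day


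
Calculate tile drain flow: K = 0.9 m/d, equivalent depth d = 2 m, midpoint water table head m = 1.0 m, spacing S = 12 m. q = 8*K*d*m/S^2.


q = 8*K*d*m/S^2
q = 8*0.9*2*1.0/12^2
q = 14.4000 / 144

0.1000 m/d


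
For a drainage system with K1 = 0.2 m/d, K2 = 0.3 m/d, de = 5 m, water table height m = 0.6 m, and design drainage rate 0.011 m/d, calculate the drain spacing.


S^2 = 8*K2*de*m/q + 4*K1*m^2/q
S^2 = 8*0.3*5*0.6/0.011 + 4*0.2*0.6^2/0.011
S = sqrt(680.7273)

26.0908 m


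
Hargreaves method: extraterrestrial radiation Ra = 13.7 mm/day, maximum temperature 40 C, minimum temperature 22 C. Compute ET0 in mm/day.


Tmean = (Tmax + Tmin)/2 = (40 + 22)/2 = 31.0
ET0 = 0.0023 * 13.7 * (31.0 + 17.8) * sqrt(40 - 22)
ET0 = 0.0023 * 13.7 * 48.8 * 4.242641

6.5239 mm/day


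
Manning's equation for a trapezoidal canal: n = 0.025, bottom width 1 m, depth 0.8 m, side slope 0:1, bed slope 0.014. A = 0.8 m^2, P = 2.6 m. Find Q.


R = A/P = 0.8/2.6 = 0.307692
Q = (1/0.025) * 0.8 * 0.307692^(2/3) * 0.014^0.5

1.7257 m^3/s


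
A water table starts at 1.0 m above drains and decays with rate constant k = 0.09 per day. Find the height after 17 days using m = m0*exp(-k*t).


m = m0 * exp(-k*t)
m = 1.0 * exp(-0.09 * 17)
m = 1.0 * exp(-1.5300)

0.2165 m


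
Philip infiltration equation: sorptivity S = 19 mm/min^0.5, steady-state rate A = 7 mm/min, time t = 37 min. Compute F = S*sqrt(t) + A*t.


F = S*sqrt(t) + A*t
F = 19*sqrt(37) + 7*37
F = 19*6.082763 + 259

374.5725 mm


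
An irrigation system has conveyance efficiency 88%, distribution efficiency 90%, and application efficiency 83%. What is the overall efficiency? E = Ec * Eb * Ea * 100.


Ec = 0.88, Eb = 0.9, Ea = 0.83
E = 0.88 * 0.9 * 0.83 * 100 = 65.7360%

65.7360 %


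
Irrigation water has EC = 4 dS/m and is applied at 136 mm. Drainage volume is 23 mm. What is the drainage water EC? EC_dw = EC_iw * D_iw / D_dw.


EC_dw = EC_iw * D_iw / D_dw
EC_dw = 4 * 136 / 23
EC_dw = 544 / 23

23.6522 dS/m


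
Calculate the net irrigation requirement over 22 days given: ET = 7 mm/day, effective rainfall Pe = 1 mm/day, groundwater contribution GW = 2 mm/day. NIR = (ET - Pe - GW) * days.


Daily deficit = ET - Pe - GW = 7 - 1 - 2 = 4 mm/day
NIR = 4 * 22 = 88 mm

88.0000 mm


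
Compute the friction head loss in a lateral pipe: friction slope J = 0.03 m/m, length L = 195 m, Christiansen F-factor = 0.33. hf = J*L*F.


hf = J * L * F = 0.03 * 195 * 0.33 = 1.9305 m

1.9305 m


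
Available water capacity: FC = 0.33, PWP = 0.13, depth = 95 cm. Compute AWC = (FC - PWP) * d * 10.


AWC = (FC - PWP) * d * 10
AWC = (0.33 - 0.13) * 95 * 10
AWC = 0.2000 * 95 * 10

190.0000 mm


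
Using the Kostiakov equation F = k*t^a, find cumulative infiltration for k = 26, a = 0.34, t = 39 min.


F = k * t^a = 26 * 39^0.34
F = 26 * 3.475057

90.3515 mm


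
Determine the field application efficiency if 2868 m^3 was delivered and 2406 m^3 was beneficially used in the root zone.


Ea = V_root / V_field * 100 = 2406 / 2868 * 100 = 83.8912%

83.8912 %


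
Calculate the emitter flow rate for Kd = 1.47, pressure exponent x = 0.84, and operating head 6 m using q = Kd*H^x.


q = Kd * H^x = 1.47 * 6^0.84 = 1.47 * 4.504505

6.6216 L/h


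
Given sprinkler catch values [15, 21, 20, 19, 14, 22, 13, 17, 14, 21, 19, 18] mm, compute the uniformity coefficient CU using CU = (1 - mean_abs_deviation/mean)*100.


mean = 17.750000 mm
MAD = 2.625000 mm
CU = (1 - 2.625000/17.750000)*100

85.2113 %


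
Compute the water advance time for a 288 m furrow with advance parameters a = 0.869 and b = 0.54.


t = (L/a)^(1/b)
t = (288/0.869)^(1/0.54)
t = 331.415420^(1/0.54)

46489.7138 min


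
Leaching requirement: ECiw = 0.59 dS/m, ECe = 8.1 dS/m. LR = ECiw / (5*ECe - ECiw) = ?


LR = ECiw / (5*ECe - ECiw)
LR = 0.59 / (5*8.1 - 0.59)
LR = 0.59 / 39.9100

0.0148


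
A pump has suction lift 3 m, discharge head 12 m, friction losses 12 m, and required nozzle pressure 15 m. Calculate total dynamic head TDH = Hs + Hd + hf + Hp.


TDH = Hs + Hd + hf + Hp = 3 + 12 + 12 + 15 = 42

42 m


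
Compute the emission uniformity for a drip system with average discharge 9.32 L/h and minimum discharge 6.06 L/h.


EU = (q_min/q_avg)*100 = (6.06/9.32)*100 = 65.0215%

65.0215 %


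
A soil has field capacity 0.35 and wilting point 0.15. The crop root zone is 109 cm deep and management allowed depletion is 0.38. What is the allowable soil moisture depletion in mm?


SMD = (FC - PWP) * d * MAD * 10
SMD = (0.35 - 0.15) * 109 * 0.38 * 10
SMD = 0.2000 * 109 * 0.38 * 10

82.8400 mm


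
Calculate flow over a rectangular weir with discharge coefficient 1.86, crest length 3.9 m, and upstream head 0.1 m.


Q = C * L * H^(3/2) = 1.86 * 3.9 * 0.1^1.5 = 1.86 * 3.9 * 0.031623

0.2294 m^3/s


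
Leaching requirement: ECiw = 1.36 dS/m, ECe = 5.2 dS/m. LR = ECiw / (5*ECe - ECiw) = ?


LR = ECiw / (5*ECe - ECiw)
LR = 1.36 / (5*5.2 - 1.36)
LR = 1.36 / 24.6400

0.0552


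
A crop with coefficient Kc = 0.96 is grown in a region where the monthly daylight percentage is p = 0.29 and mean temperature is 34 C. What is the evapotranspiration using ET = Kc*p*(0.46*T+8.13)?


ET = Kc * p * (0.46*T + 8.13)
ET = 0.96 * 0.29 * (0.46*34 + 8.13)
ET = 0.96 * 0.29 * 23.7700

6.6176 mm/day


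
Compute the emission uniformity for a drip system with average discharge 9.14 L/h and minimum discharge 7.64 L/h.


EU = (q_min/q_avg)*100 = (7.64/9.14)*100 = 83.5886%

83.5886 %


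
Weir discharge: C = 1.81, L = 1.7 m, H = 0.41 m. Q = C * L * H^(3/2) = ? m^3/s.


Q = C * L * H^(3/2) = 1.81 * 1.7 * 0.41^1.5 = 1.81 * 1.7 * 0.262528

0.8078 m^3/s


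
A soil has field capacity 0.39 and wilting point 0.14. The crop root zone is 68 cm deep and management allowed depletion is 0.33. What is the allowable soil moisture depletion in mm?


SMD = (FC - PWP) * d * MAD * 10
SMD = (0.39 - 0.14) * 68 * 0.33 * 10
SMD = 0.2500 * 68 * 0.33 * 10

56.1000 mm


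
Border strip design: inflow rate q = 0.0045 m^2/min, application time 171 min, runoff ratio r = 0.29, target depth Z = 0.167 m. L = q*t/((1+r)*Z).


L = q*t/((1+r)*Z)
L = 0.0045*171/((1+0.29)*0.167)
L = 0.7695/0.21543

3.5719 m


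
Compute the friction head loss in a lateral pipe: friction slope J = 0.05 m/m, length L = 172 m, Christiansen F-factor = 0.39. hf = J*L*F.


hf = J * L * F = 0.05 * 172 * 0.39 = 3.3540 m

3.3540 m


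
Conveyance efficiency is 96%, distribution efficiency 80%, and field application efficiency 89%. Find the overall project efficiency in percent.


Ec = 0.96, Eb = 0.8, Ea = 0.89
E = 0.96 * 0.8 * 0.89 * 100 = 68.3520%

68.3520 %


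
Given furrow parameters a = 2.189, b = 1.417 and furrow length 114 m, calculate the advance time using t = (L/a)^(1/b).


t = (L/a)^(1/b)
t = (114/2.189)^(1/1.417)
t = 52.078575^(1/1.417)

16.2733 min


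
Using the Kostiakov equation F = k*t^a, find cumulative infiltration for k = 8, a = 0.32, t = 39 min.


F = k * t^a = 8 * 39^0.32
F = 8 * 3.229540

25.8363 mm


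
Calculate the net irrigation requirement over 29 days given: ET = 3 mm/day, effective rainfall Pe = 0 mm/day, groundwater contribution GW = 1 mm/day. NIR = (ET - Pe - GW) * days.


Daily deficit = ET - Pe - GW = 3 - 0 - 1 = 2 mm/day
NIR = 2 * 29 = 58 mm

58.0000 mm


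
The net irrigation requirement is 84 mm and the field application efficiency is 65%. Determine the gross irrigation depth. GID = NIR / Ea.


Ea = 65% = 0.65
GID = NIR / Ea = 84 / 0.65 = 129.2308 mm

129.2308 mm


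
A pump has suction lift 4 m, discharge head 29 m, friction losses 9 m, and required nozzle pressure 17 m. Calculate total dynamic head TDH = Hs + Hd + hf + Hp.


TDH = Hs + Hd + hf + Hp = 4 + 29 + 9 + 17 = 59

59 m


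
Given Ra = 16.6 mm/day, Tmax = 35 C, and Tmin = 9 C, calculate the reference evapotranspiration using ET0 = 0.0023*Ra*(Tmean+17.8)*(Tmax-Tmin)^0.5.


Tmean = (Tmax + Tmin)/2 = (35 + 9)/2 = 22.0
ET0 = 0.0023 * 16.6 * (22.0 + 17.8) * sqrt(35 - 9)
ET0 = 0.0023 * 16.6 * 39.8 * 5.099020

7.7483 mm/day


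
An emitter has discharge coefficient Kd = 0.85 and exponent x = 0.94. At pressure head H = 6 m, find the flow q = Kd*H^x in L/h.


q = Kd * H^x = 0.85 * 6^0.94 = 0.85 * 5.388429

4.5802 L/h


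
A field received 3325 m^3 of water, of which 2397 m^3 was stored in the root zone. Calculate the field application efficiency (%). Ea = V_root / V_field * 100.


Ea = V_root / V_field * 100 = 2397 / 3325 * 100 = 72.0902%

72.0902 %


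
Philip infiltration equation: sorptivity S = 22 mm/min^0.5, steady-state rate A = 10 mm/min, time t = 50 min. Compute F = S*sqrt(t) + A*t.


F = S*sqrt(t) + A*t
F = 22*sqrt(50) + 10*50
F = 22*7.071068 + 500

655.5635 mm


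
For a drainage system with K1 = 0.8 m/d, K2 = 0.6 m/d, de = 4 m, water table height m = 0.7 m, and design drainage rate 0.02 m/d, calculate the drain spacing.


S^2 = 8*K2*de*m/q + 4*K1*m^2/q
S^2 = 8*0.6*4*0.7/0.02 + 4*0.8*0.7^2/0.02
S = sqrt(750.4000)

27.3934 m


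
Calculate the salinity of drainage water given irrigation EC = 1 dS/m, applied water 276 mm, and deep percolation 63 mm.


EC_dw = EC_iw * D_iw / D_dw
EC_dw = 1 * 276 / 63
EC_dw = 276 / 63

4.3810 dS/m


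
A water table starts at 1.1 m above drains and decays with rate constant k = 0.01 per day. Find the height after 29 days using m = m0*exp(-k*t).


m = m0 * exp(-k*t)
m = 1.1 * exp(-0.01 * 29)
m = 1.1 * exp(-0.2900)

0.8231 m


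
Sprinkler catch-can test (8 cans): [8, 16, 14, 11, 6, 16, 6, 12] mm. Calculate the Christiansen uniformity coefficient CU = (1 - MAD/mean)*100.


mean = 11.125000 mm
MAD = 3.375000 mm
CU = (1 - 3.375000/11.125000)*100

69.6629 %


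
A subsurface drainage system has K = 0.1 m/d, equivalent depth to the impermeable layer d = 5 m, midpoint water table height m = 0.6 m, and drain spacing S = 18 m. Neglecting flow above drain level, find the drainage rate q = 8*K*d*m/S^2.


q = 8*K*d*m/S^2
q = 8*0.1*5*0.6/18^2
q = 2.4000 / 324

0.0074 m/d


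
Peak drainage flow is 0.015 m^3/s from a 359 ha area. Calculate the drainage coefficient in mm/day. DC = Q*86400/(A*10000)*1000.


DC = Q * 86400 / (A * 10000) * 1000
DC = 0.015 * 86400 / (359 * 10000) * 1000
DC = 1296000.0000 / 3590000

0.3610 mm/day


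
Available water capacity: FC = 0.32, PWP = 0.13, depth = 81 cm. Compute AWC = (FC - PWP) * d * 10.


AWC = (FC - PWP) * d * 10
AWC = (0.32 - 0.13) * 81 * 10
AWC = 0.1900 * 81 * 10

153.9000 mm


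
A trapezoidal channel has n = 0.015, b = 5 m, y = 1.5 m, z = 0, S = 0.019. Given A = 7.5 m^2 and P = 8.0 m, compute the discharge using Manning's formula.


R = A/P = 7.5/8.0 = 0.937500
Q = (1/0.015) * 7.5 * 0.937500^(2/3) * 0.019^0.5

66.0178 m^3/s


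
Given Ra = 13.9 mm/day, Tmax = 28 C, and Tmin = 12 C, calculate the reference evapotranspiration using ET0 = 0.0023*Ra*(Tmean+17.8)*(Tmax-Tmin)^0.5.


Tmean = (Tmax + Tmin)/2 = (28 + 12)/2 = 20.0
ET0 = 0.0023 * 13.9 * (20.0 + 17.8) * sqrt(28 - 12)
ET0 = 0.0023 * 13.9 * 37.8 * 4.000000

4.8339 mm/day


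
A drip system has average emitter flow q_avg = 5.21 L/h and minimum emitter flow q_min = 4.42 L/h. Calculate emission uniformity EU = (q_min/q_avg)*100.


EU = (q_min/q_avg)*100 = (4.42/5.21)*100 = 84.8369%

84.8369 %


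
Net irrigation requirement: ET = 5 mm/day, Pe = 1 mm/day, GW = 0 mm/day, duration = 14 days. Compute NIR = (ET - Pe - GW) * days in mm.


Daily deficit = ET - Pe - GW = 5 - 1 - 0 = 4 mm/day
NIR = 4 * 14 = 56 mm

56.0000 mm


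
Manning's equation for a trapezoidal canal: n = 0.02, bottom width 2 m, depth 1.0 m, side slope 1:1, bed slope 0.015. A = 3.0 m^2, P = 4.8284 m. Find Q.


R = A/P = 3.0/4.8284 = 0.621324
Q = (1/0.02) * 3.0 * 0.621324^(2/3) * 0.015^0.5

13.3767 m^3/s


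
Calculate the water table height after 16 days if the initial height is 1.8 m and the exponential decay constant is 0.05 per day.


m = m0 * exp(-k*t)
m = 1.8 * exp(-0.05 * 16)
m = 1.8 * exp(-0.8000)

0.8088 m


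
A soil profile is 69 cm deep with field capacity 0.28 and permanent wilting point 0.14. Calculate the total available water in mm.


AWC = (FC - PWP) * d * 10
AWC = (0.28 - 0.14) * 69 * 10
AWC = 0.1400 * 69 * 10

96.6000 mm


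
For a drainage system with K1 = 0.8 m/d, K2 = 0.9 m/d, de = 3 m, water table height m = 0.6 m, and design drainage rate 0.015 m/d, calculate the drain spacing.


S^2 = 8*K2*de*m/q + 4*K1*m^2/q
S^2 = 8*0.9*3*0.6/0.015 + 4*0.8*0.6^2/0.015
S = sqrt(940.8000)

30.6725 m


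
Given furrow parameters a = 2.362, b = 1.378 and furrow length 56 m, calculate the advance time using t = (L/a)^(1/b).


t = (L/a)^(1/b)
t = (56/2.362)^(1/1.378)
t = 23.708721^(1/1.378)

9.9485 min


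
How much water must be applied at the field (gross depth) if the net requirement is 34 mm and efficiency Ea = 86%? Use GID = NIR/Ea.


Ea = 86% = 0.86
GID = NIR / Ea = 34 / 0.86 = 39.5349 mm

39.5349 mm


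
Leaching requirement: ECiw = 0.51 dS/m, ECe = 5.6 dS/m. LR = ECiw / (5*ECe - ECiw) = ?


LR = ECiw / (5*ECe - ECiw)
LR = 0.51 / (5*5.6 - 0.51)
LR = 0.51 / 27.4900

0.0186


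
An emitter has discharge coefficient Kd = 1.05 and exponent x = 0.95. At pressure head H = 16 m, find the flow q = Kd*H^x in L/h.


q = Kd * H^x = 1.05 * 16^0.95 = 1.05 * 13.928809

14.6252 L/h


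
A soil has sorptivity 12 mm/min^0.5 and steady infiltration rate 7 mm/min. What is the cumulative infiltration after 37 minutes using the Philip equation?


F = S*sqrt(t) + A*t
F = 12*sqrt(37) + 7*37
F = 12*6.082763 + 259

331.9932 mm


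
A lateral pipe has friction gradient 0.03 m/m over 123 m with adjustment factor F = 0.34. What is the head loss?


hf = J * L * F = 0.03 * 123 * 0.34 = 1.2546 m

1.2546 m


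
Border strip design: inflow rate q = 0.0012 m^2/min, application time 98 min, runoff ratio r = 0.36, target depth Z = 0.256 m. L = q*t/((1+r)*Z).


L = q*t/((1+r)*Z)
L = 0.0012*98/((1+0.36)*0.256)
L = 0.1176/0.34816

0.3378 m


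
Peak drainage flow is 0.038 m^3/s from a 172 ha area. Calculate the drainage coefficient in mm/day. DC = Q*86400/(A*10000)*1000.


DC = Q * 86400 / (A * 10000) * 1000
DC = 0.038 * 86400 / (172 * 10000) * 1000
DC = 3283200.0000 / 1720000

1.9088 mm/day


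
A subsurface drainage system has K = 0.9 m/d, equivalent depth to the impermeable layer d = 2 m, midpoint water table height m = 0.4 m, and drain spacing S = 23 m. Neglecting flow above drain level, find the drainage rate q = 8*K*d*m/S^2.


q = 8*K*d*m/S^2
q = 8*0.9*2*0.4/23^2
q = 5.7600 / 529

0.0109 m/d


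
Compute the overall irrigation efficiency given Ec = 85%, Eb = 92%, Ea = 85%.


Ec = 0.85, Eb = 0.92, Ea = 0.85
E = 0.85 * 0.92 * 0.85 * 100 = 66.4700%

66.4700 %


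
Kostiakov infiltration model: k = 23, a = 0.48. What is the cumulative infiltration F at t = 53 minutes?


F = k * t^a = 23 * 53^0.48
F = 23 * 6.724383

154.6608 mm


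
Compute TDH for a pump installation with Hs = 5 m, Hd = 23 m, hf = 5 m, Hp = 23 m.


TDH = Hs + Hd + hf + Hp = 5 + 23 + 5 + 23 = 56

56 m


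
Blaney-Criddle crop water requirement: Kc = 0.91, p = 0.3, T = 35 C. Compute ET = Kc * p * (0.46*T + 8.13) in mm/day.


ET = Kc * p * (0.46*T + 8.13)
ET = 0.91 * 0.3 * (0.46*35 + 8.13)
ET = 0.91 * 0.3 * 24.2300

6.6148 mm/day


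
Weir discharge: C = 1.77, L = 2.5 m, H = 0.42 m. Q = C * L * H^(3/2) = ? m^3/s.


Q = C * L * H^(3/2) = 1.77 * 2.5 * 0.42^1.5 = 1.77 * 2.5 * 0.272191

1.2044 m^3/s


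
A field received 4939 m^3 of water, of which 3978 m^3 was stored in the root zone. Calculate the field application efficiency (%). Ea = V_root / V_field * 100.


Ea = V_root / V_field * 100 = 3978 / 4939 * 100 = 80.5426%

80.5426 %


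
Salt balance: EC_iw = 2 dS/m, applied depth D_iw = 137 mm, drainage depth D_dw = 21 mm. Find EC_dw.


EC_dw = EC_iw * D_iw / D_dw
EC_dw = 2 * 137 / 21
EC_dw = 274 / 21

13.0476 dS/m


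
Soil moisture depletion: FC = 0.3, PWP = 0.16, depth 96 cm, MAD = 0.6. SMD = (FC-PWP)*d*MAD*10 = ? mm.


SMD = (FC - PWP) * d * MAD * 10
SMD = (0.3 - 0.16) * 96 * 0.6 * 10
SMD = 0.1400 * 96 * 0.6 * 10

80.6400 mm


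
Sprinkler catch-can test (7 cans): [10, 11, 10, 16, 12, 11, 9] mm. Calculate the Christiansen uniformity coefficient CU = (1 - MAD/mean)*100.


mean = 11.285714 mm
MAD = 1.551020 mm
CU = (1 - 1.551020/11.285714)*100

86.2568 %


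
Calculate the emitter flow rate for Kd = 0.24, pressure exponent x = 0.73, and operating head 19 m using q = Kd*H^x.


q = Kd * H^x = 0.24 * 19^0.73 = 0.24 * 8.580056

2.0592 L/h


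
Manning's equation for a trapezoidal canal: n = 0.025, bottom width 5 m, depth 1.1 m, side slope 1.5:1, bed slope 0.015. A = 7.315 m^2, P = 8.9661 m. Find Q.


R = A/P = 7.315/8.9661 = 0.815851
Q = (1/0.025) * 7.315 * 0.815851^(2/3) * 0.015^0.5

31.2892 m^3/s


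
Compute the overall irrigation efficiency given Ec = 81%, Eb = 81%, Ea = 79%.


Ec = 0.81, Eb = 0.81, Ea = 0.79
E = 0.81 * 0.81 * 0.79 * 100 = 51.8319%

51.8319 %


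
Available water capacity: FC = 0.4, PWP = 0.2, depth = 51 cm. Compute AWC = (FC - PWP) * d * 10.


AWC = (FC - PWP) * d * 10
AWC = (0.4 - 0.2) * 51 * 10
AWC = 0.2000 * 51 * 10

102.0000 mm


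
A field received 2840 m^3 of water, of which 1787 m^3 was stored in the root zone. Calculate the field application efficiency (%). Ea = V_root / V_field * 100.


Ea = V_root / V_field * 100 = 1787 / 2840 * 100 = 62.9225%

62.9225 %


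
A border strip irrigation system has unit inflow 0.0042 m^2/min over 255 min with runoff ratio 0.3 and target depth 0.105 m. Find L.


L = q*t/((1+r)*Z)
L = 0.0042*255/((1+0.3)*0.105)
L = 1.071/0.1365

7.8462 m


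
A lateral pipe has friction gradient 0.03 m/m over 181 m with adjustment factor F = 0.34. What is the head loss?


hf = J * L * F = 0.03 * 181 * 0.34 = 1.8462 m

1.8462 m


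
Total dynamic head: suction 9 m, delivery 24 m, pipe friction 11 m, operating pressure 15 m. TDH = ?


TDH = Hs + Hd + hf + Hp = 9 + 24 + 11 + 15 = 59

59 m


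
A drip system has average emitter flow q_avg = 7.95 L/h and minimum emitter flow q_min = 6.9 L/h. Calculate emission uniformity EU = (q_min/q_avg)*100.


EU = (q_min/q_avg)*100 = (6.9/7.95)*100 = 86.7925%

86.7925 %


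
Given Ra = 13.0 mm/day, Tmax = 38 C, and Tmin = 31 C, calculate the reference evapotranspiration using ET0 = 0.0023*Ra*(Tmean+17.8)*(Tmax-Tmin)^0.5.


Tmean = (Tmax + Tmin)/2 = (38 + 31)/2 = 34.5
ET0 = 0.0023 * 13.0 * (34.5 + 17.8) * sqrt(38 - 31)
ET0 = 0.0023 * 13.0 * 52.3 * 2.645751

4.1373 mm/day


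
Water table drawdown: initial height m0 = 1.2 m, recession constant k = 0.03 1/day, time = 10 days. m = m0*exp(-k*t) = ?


m = m0 * exp(-k*t)
m = 1.2 * exp(-0.03 * 10)
m = 1.2 * exp(-0.3000)

0.8890 m


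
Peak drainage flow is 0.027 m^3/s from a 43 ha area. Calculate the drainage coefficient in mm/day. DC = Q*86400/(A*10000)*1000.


DC = Q * 86400 / (A * 10000) * 1000
DC = 0.027 * 86400 / (43 * 10000) * 1000
DC = 2332800.0000 / 430000

5.4251 mm/day


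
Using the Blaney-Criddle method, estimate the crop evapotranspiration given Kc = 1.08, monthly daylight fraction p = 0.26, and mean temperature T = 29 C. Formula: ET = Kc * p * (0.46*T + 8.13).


ET = Kc * p * (0.46*T + 8.13)
ET = 1.08 * 0.26 * (0.46*29 + 8.13)
ET = 1.08 * 0.26 * 21.4700

6.0288 mm/day


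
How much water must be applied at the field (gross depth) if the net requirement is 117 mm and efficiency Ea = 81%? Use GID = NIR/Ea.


Ea = 81% = 0.81
GID = NIR / Ea = 117 / 0.81 = 144.4444 mm

144.4444 mm


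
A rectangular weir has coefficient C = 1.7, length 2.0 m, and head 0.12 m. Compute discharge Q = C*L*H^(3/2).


Q = C * L * H^(3/2) = 1.7 * 2.0 * 0.12^1.5 = 1.7 * 2.0 * 0.041569

0.1413 m^3/s


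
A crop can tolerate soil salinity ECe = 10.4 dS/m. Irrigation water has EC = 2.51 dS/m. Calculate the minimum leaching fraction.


LR = ECiw / (5*ECe - ECiw)
LR = 2.51 / (5*10.4 - 2.51)
LR = 2.51 / 49.4900

0.0507


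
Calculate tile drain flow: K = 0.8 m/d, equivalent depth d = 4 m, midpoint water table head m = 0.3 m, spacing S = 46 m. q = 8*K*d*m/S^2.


q = 8*K*d*m/S^2
q = 8*0.8*4*0.3/46^2
q = 7.6800 / 2116

0.0036 m/d


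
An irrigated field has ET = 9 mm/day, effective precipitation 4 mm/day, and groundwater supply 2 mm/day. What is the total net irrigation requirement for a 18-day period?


Daily deficit = ET - Pe - GW = 9 - 4 - 2 = 3 mm/day
NIR = 3 * 18 = 54 mm

54.0000 mm


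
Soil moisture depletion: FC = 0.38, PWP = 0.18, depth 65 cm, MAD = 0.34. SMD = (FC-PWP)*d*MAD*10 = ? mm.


SMD = (FC - PWP) * d * MAD * 10
SMD = (0.38 - 0.18) * 65 * 0.34 * 10
SMD = 0.2000 * 65 * 0.34 * 10

44.2000 mm


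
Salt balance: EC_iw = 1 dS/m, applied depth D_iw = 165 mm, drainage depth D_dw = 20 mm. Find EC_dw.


EC_dw = EC_iw * D_iw / D_dw
EC_dw = 1 * 165 / 20
EC_dw = 165 / 20

8.2500 dS/m
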